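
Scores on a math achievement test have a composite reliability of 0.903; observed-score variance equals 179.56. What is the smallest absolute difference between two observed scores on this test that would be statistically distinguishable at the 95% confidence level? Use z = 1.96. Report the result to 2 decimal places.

σ = 179.56^(1/2) = 13.40000
SEM = 13.40000×√(1 − 0.90300) ≈ 4.17341
Standard error of the difference = 4.17341·√2 ≈ 5.90209
Smallest detectable difference = 1.96×5.90209 ≈ 11.56809

11.57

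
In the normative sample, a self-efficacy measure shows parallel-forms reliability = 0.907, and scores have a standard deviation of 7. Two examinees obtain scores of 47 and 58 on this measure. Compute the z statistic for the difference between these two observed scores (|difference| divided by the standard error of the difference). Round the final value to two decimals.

3.64

SEM = 7.000×√(1 − 0.907) ≈ 2.135
Standard error of the difference = 2.135·√2 ≈ 3.019
z = 11 / 3.019 ≈ 3.644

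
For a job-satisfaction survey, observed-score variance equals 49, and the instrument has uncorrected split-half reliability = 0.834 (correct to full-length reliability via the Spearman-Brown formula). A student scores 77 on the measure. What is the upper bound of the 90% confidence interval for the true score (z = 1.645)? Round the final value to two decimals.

80.46

SD = √49 = 7.0000
Full-length reliability (Spearman-Brown) = 2(0.834)/(1+0.834) ≈ 0.9095
SEM = 7.0000 * √(1 − 0.9095) = 7.0000 * √0.0905 ≈ 7.0000 * 0.3009 ≈ 2.1060
Margin = 1.645 * 2.1060 ≈ 3.4643
Upper limit = 77 + 3.4643 ≈ 80.4643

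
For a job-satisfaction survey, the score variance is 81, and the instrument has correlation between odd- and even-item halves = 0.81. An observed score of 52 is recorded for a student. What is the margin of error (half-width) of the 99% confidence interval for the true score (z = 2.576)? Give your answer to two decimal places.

7.51

SD = √81 ≈ 9.0000
r_full = 2·0.81 / (1 + 0.81) ≈ 0.8950
SEM = 9.0000*√(1 − 0.8950) ≈ 2.9159
Half-width = 2.576*2.9159 ≈ 7.5115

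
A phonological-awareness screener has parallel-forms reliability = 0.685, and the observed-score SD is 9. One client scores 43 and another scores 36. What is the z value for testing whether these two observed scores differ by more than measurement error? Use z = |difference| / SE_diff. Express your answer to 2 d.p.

SEM = 9.0000 * √(1 − 0.6850) = 9.0000 * √0.3150 ≃ 9.0000 * 0.5612 ≃ 5.0512
Standard error of the difference = 5.0512·√2 ≃ 7.1435
z = 7 / 7.1435 ≃ 0.9799

0.98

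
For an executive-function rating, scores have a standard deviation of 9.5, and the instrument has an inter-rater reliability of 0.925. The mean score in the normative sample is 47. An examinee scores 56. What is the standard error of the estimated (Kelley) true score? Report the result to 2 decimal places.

2.50

SE_est = SD · √(r(1 − r)) = 9.50000 · √0.06937 ≈ 9.50000 · 0.26339 ≈ 2.50222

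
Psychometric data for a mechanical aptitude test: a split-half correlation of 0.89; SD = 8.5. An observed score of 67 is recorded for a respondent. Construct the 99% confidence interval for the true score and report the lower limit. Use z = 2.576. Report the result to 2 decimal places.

61.72

Full-length reliability (Spearman-Brown) = 2(0.89)/(1+0.89) ≈ 0.9418
The standard error of measurement is 8.5000×√(1 − 0.9418) ≈ 8.5000×0.2412 ≈ 2.0506.
Half-width = 2.576×2.0506 ≈ 5.2824
Lower bound: 67 − 5.2824 = 61.7176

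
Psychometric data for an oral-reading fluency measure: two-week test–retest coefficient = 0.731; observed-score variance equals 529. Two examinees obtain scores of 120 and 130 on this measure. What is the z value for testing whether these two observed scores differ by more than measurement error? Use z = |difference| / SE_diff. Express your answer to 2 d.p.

SD = √529 = 23.00000
SEM = 23.00000*√(1 − 0.73100) ≈ 11.92900
SE_diff = SEM * √2 ≈ 11.92900 * 1.41421 ≈ 16.87015
z = 10 / 16.87015 ≈ 0.59276

0.59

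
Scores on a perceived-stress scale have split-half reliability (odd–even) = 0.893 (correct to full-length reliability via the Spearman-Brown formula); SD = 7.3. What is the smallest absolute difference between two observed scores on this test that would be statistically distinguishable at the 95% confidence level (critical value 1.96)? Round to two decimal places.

4.81

Spearman-Brown: r = 2(0.893) / (1 + 0.893) = 1.7860 / 1.8930 ≃ 0.9435
The standard error of measurement is 7.3000·√(1 − 0.9435) ≃ 7.3000·0.2377 ≃ 1.7356.
SE_diff = SEM · √2 ≃ 1.7356 · 1.4142 ≃ 2.4545
Minimum reliable difference = 1.96 · SE_diff ≃ 1.96 · 2.4545 ≃ 4.8107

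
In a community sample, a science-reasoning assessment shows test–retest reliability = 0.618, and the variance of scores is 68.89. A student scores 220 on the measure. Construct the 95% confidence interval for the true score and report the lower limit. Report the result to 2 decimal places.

σ = 68.89^(1/2) = 8.300
SEM = 8.300×√(1 − 0.618) ≈ 5.130
Margin = 1.96 × 5.130 ≈ 10.055
Lower bound: 220 − 10.055 = 209.945

209.95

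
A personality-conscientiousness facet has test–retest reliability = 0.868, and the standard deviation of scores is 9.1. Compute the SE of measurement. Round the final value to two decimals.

3.31

SEM = 9.1000*√(1 − 0.8680) ≈ 3.3062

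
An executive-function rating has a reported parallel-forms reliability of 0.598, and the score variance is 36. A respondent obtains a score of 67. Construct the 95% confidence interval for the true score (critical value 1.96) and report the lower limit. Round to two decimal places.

59.54

SD = √36 = 6.000
The standard error of measurement is 6.000·√(1 − 0.598) ≈ 6.000·0.634 ≈ 3.804.
1.96 · SEM ≈ 7.456
Lower limit = 67 − 7.456 ≈ 59.544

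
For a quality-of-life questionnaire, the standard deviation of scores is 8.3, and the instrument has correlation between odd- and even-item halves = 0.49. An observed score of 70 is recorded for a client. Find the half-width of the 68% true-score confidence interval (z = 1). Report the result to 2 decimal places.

r_full = 2·0.49 / (1 + 0.49) ≃ 0.658
SEM = 8.300 * √(1 − 0.658) = 8.300 * √0.342 ≃ 8.300 * 0.585 ≃ 4.856
Half-width = 1*4.856 ≃ 4.856

4.86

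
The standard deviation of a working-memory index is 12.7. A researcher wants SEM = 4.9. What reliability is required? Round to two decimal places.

0.85

Required reliability = 1 − (SEM/SD)² = 1 − 0.1489 ≈ 0.8511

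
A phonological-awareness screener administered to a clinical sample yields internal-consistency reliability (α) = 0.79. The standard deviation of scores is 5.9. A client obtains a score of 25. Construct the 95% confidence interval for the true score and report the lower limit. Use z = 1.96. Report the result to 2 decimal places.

The standard error of measurement is 5.900×√(1 − 0.790) ≃ 5.900×0.458 ≃ 2.704.
Half-width = 1.96×2.704 ≃ 5.299
Lower limit = 25 − 5.299 ≃ 19.701

19.70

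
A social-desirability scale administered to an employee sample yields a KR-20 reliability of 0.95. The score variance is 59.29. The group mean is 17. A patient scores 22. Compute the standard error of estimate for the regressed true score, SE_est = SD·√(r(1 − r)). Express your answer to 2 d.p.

1.68

σ = 59.29^(1/2) = 7.7000
SE_est = 7.7000×√(0.9500×0.0500) ≃ 1.6782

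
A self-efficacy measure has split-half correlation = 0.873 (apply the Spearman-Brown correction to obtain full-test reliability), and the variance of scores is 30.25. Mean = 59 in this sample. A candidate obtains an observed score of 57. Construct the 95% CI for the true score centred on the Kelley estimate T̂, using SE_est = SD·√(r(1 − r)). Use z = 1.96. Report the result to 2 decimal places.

SD = √30.25 = 5.50000
Full-length reliability (Spearman-Brown) = 2(0.873)/(1+0.873) ≈ 0.93219
Estimated true score = 0.93219×57 + (1 − 0.93219)×59 ≈ 57.13561
SE_est = SD × √(r(1 − r)) = 5.50000 × √0.06321 ≈ 5.50000 × 0.25141 ≈ 1.38277
95% CI: 57.13561 ± 2.71022 ≈ (54.42539, 59.84583)

[54.43, 59.85]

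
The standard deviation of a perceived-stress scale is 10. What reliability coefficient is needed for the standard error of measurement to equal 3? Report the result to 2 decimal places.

0.91

r = 1 − (SEM / SD)² = 1 − (3.0000 / 10)² ≈ 1 − 0.0900 ≈ 0.9100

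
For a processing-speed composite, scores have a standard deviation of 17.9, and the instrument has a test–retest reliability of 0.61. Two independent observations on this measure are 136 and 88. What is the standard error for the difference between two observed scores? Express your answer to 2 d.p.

15.81

SEM = 17.900*√(1 − 0.610) ≈ 11.179
Standard error of the difference = 11.179·√2 ≈ 15.809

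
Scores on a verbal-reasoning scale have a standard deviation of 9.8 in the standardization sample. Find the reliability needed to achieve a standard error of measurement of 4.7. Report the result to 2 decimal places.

0.77

r = 1 − (SEM / SD)² = 1 − (4.700 / 9.8)² ≃ 1 − 0.230 ≃ 0.770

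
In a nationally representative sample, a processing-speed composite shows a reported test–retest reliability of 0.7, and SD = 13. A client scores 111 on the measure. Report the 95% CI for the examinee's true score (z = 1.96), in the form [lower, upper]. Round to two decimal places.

SEM = 13.000 · √(1 − 0.700) = 13.000 · √0.300 ≈ 13.000 · 0.548 ≈ 7.120
Margin = 1.96 · 7.120 ≈ 13.956
Interval: (97.044, 124.956)

[97.04, 124.96]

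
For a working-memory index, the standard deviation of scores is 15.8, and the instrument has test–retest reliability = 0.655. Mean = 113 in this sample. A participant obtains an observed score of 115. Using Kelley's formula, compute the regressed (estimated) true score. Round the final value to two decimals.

Estimated true score = 0.6550×115 + (1 − 0.6550)×113 ≈ 114.3100

114.31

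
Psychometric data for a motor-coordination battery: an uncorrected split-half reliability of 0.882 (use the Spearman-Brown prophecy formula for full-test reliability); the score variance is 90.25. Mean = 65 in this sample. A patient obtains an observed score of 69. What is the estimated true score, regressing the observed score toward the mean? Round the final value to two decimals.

Spearman-Brown: r = 2(0.882) / (1 + 0.882) = 1.76400 / 1.88200 ≃ 0.93730
T̂ = 0.93730(69) + 0.06270(65) ≃ 68.74920

68.75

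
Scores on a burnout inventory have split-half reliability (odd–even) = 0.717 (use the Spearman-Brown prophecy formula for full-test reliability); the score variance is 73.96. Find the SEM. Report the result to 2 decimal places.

3.49

SD = √73.96 = 8.6000
r_full = 2·0.717 / (1 + 0.717) ≈ 0.8352
SEM = 8.6000*√(1 − 0.8352) ≈ 3.4915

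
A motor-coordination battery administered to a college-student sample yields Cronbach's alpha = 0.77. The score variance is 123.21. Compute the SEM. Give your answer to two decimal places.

5.32

σ = 123.21^(1/2) = 11.100
SEM = 11.100 × √(1 − 0.770) = 11.100 × √0.230 ≈ 11.100 × 0.480 ≈ 5.323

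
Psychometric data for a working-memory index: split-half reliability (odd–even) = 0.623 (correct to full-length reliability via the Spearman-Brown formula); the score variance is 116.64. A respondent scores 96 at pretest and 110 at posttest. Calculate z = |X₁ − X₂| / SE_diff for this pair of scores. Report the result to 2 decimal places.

1.90

σ = 116.64^(1/2) = 10.8000
Full-length reliability (Spearman-Brown) = 2(0.623)/(1+0.623) ≃ 0.7677
SEM = 10.8000*√(1 − 0.7677) ≃ 5.2052
SE_diff = SEM * √2 ≃ 5.2052 * 1.4142 ≃ 7.3612
z = |96 − 110| / 7.3612 = 14 / 7.3612 ≃ 1.9019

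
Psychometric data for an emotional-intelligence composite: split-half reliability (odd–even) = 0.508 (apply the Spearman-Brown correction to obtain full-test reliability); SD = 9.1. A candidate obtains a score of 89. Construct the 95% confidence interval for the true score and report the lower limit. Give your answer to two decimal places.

78.81

r_full = 2·0.508 / (1 + 0.508) ≈ 0.6737
The standard error of measurement is 9.1000·√(1 − 0.6737) ≈ 9.1000·0.5712 ≈ 5.1978.
1.96 · SEM ≈ 10.1878
Lower bound: 89 − 10.1878 = 78.8122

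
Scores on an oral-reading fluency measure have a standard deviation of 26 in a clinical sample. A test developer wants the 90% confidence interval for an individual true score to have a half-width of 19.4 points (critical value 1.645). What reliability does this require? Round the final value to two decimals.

0.79

Required SEM = 19.4 / 1.645 ≃ 11.793
r = 1 − (SEM / SD)² = 1 − (11.793 / 26)² ≃ 1 − 0.206 ≃ 0.794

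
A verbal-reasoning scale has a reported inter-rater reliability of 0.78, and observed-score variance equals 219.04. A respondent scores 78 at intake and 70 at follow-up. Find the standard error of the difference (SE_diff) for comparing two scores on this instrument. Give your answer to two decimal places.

9.82

SD = √219.04 = 14.8000
SEM = 14.8000 * √(1 − 0.7800) = 14.8000 * √0.2200 ≈ 14.8000 * 0.4690 ≈ 6.9418
Standard error of the difference = 6.9418·√2 ≈ 9.8172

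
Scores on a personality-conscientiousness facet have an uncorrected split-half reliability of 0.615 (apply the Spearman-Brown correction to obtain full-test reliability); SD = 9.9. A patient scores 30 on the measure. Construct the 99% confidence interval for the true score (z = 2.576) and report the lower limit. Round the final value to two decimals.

17.55

Full-length reliability (Spearman-Brown) = 2(0.615)/(1+0.615) ≈ 0.7616
The standard error of measurement is 9.9000·√(1 − 0.7616) ≈ 9.9000·0.4883 ≈ 4.8337.
Half-width = 2.576·4.8337 ≈ 12.4516
Lower bound: 30 − 12.4516 = 17.5484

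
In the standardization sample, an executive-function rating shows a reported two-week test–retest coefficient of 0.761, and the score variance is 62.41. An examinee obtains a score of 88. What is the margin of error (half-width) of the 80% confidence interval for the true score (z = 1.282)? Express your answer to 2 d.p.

SD = √62.41 = 7.9000
The standard error of measurement is 7.9000*√(1 − 0.7610) ≈ 7.9000*0.4889 ≈ 3.8621.
Margin = 1.282 * 3.8621 ≈ 4.9512

4.95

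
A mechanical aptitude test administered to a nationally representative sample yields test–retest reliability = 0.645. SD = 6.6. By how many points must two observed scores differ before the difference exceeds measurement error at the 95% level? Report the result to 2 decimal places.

10.90

SEM = 6.600 · √(1 − 0.645) = 6.600 · √0.355 ≈ 6.600 · 0.596 ≈ 3.932
SE_diff = SEM · √2 ≈ 3.932 · 1.414 ≈ 5.561
Minimum reliable difference = 1.96 · SE_diff ≈ 1.96 · 5.561 ≈ 10.900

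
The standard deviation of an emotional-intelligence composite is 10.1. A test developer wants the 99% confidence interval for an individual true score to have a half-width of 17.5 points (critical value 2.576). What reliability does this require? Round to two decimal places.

Required SEM = 17.5 / 2.576 ≈ 6.79348
Required reliability = 1 − (SEM/SD)² = 1 − 0.45242 ≈ 0.54758

0.55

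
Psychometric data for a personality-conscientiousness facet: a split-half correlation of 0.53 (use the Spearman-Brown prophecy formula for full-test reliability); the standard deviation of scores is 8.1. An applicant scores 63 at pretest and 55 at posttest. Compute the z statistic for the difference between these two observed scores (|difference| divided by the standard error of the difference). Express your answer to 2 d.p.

Full-length reliability (Spearman-Brown) = 2(0.53)/(1+0.53) ≈ 0.69281
SEM = 8.10000 × √(1 − 0.69281) = 8.10000 × √0.30719 ≈ 8.10000 × 0.55425 ≈ 4.48940
SE_diff = √2 × SEM ≈ 6.34897
z = |63 − 55| / 6.34897 = 8 / 6.34897 ≈ 1.26005

1.26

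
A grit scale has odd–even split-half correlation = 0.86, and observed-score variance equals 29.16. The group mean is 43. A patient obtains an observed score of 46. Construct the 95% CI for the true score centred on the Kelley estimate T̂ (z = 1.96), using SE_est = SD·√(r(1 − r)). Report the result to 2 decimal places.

SD = √29.16 = 5.4000
r_full = 2·0.86 / (1 + 0.86) ≃ 0.9247
T̂ = 0.9247(46) + 0.0753(43) ≃ 45.7742
SE_est = SD * √(r(1 − r)) = 5.4000 * √0.0696 ≃ 5.4000 * 0.2638 ≃ 1.4247
95% CI: 45.7742 ± 2.7923 ≃ (42.9819, 48.5665)

[42.98, 48.57]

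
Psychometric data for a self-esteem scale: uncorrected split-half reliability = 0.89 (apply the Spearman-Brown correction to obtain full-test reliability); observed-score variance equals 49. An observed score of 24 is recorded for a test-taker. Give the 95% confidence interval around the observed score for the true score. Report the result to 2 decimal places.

[20.69, 27.31]

SD = √49 = 7.0000
Full-length reliability (Spearman-Brown) = 2(0.89)/(1+0.89) ≃ 0.9418
The standard error of measurement is 7.0000·√(1 − 0.9418) ≃ 7.0000·0.2412 ≃ 1.6887.
1.96 · SEM ≃ 3.3099
Interval: (20.6901, 27.3099)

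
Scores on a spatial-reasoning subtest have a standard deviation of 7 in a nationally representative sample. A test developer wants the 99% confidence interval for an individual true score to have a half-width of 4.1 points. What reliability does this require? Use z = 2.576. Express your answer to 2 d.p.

SEM needed = half-width / z = 4.1/2.576 ≃ 1.592
r = 1 − (SEM / SD)² = 1 − (1.592 / 7)² ≃ 1 − 0.052 ≃ 0.948

0.95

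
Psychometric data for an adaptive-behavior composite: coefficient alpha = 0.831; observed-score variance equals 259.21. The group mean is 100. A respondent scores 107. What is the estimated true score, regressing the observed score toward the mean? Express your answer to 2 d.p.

105.82

Estimated true score = 0.831×107 + (1 − 0.831)×100 ≈ 105.817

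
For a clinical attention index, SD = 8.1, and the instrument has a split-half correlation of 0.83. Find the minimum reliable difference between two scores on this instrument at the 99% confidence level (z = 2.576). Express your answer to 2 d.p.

8.99

Full-length reliability (Spearman-Brown) = 2(0.83)/(1+0.83) ≈ 0.907
SEM = 8.100×√(1 − 0.907) ≈ 2.469
SE_diff = √2 × SEM ≈ 3.491
Smallest detectable difference = 2.576×3.491 ≈ 8.994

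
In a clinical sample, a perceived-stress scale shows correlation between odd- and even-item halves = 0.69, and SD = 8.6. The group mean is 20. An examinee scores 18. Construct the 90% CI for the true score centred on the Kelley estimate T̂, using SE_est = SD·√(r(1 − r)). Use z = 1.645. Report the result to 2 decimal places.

r_full = 2·0.69 / (1 + 0.69) ≃ 0.817
T̂ = 0.817(18) + 0.183(20) ≃ 18.367
SE_est = SD · √(r(1 − r)) = 8.600 · √0.150 ≃ 8.600 · 0.387 ≃ 3.328
CI = 18.367 ± 1.645 · 3.328 → [12.892, 23.842]

[12.89, 23.84]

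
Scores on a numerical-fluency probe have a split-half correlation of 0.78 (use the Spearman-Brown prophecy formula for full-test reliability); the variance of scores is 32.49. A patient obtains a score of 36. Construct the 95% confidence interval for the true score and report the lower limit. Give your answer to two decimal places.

SD = √32.49 ≃ 5.7000
r_full = 2·0.78 / (1 + 0.78) ≃ 0.8764
The standard error of measurement is 5.7000*√(1 − 0.8764) ≃ 5.7000*0.3516 ≃ 2.0039.
1.96 * SEM ≃ 3.9276
Lower limit = 36 − 3.9276 ≃ 32.0724

32.07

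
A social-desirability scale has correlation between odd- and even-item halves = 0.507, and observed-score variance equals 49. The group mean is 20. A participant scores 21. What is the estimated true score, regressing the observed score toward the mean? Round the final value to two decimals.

Full-length reliability (Spearman-Brown) = 2(0.507)/(1+0.507) ≈ 0.6729
T̂ = r·X + (1 − r)·M = 0.6729×21 + 0.3271×20 ≈ 14.1301 + 6.5428 ≈ 20.6729

20.67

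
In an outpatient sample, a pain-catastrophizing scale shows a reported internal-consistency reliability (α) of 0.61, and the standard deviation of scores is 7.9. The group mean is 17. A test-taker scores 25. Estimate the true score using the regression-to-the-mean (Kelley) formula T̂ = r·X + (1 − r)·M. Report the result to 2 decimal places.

Estimated true score = 0.61000*25 + (1 − 0.61000)*17 ≃ 21.88000

21.88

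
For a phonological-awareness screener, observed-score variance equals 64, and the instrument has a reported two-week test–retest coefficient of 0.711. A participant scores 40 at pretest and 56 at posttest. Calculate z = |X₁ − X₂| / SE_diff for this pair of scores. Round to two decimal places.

2.63

σ = 64^(1/2) = 8.0000
SEM = 8.0000 × √(1 − 0.7110) = 8.0000 × √0.2890 ≈ 8.0000 × 0.5376 ≈ 4.3007
SE_diff = √2 × SEM ≈ 6.0821
z = |40 − 56| / 6.0821 = 16 / 6.0821 ≈ 2.6307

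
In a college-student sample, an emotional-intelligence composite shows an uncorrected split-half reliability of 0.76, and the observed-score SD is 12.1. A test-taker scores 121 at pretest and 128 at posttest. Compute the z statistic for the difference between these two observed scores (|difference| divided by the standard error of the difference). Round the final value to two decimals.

Full-length reliability (Spearman-Brown) = 2(0.76)/(1+0.76) ≈ 0.8636
SEM = 12.1000 · √(1 − 0.8636) = 12.1000 · √0.1364 ≈ 12.1000 · 0.3693 ≈ 4.4682
SE_diff = SEM · √2 ≈ 4.4682 · 1.4142 ≈ 6.3190
z = 7 / 6.3190 ≈ 1.1078

1.11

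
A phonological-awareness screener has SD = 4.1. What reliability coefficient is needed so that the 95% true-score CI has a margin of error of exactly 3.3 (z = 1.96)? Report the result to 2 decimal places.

0.83

Required SEM = 3.3 / 1.96 ≈ 1.6837
Required reliability = 1 − (SEM/SD)² = 1 − 0.1686 ≈ 0.8314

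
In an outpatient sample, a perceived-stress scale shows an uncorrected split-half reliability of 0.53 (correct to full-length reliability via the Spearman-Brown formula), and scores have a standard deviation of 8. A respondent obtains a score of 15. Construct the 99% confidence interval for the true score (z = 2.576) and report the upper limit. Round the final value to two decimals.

r_full = 2·0.53 / (1 + 0.53) ≃ 0.6928
SEM = 8.0000 * √(1 − 0.6928) = 8.0000 * √0.3072 ≃ 8.0000 * 0.5542 ≃ 4.4340
Half-width = 2.576*4.4340 ≃ 11.4219
Upper limit = 15 + 11.4219 ≃ 26.4219

26.42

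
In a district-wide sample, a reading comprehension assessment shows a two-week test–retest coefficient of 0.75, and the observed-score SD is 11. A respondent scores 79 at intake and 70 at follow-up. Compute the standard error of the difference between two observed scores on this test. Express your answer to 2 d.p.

SEM = 11.0000 · √(1 − 0.7500) = 11.0000 · √0.2500 ≈ 11.0000 · 0.5000 ≈ 5.5000
SE_diff = SEM · √2 ≈ 5.5000 · 1.4142 ≈ 7.7782

7.78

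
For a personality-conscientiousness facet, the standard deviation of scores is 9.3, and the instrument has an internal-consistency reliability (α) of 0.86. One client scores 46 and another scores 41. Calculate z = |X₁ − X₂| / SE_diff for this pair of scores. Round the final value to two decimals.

1.02

The standard error of measurement is 9.3000·√(1 − 0.8600) ≈ 9.3000·0.3742 ≈ 3.4797.
Standard error of the difference = 3.4797·√2 ≈ 4.9211
z = |46 − 41| / 4.9211 = 5 / 4.9211 ≈ 1.0160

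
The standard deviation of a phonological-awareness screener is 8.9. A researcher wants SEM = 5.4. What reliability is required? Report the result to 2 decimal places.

Required reliability = 1 − (SEM/SD)² = 1 − 0.36814 ≈ 0.63186

0.63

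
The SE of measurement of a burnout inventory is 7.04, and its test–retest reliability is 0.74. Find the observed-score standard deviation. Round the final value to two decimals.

SD = 7.04 / √(1 − 0.74) ≃ 13.8066

13.81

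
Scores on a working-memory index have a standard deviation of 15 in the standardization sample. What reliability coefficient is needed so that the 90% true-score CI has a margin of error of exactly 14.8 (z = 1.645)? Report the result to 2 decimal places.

Required SEM = 14.8 / 1.645 ≈ 8.997
r = 1 − (SEM / SD)² = 1 − (8.997 / 15)² ≈ 1 − 0.360 ≈ 0.640

0.64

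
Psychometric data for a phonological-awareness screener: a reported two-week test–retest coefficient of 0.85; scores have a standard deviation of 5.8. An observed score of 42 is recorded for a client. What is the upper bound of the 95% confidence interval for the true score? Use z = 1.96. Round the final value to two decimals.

SEM = 5.8000*√(1 − 0.8500) ≈ 2.2463
1.96 * SEM ≈ 4.4028
Upper bound: 42 + 4.4028 = 46.4028

46.40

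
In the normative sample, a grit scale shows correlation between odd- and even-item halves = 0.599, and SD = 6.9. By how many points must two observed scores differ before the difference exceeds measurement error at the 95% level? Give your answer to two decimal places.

9.58

r_full = 2·0.599 / (1 + 0.599) ≈ 0.7492
The standard error of measurement is 6.9000×√(1 − 0.7492) ≈ 6.9000×0.5008 ≈ 3.4554.
Standard error of the difference = 3.4554·√2 ≈ 4.8867
Smallest detectable difference = 1.96×4.8867 ≈ 9.5779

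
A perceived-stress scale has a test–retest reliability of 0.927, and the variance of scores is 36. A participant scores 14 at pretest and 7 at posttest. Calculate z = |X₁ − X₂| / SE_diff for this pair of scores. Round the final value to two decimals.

3.05

SD = √36 = 6.000
SEM = 6.000·√(1 − 0.927) ≈ 1.621
Standard error of the difference = 1.621·√2 ≈ 2.293
z = 7 / 2.293 ≈ 3.053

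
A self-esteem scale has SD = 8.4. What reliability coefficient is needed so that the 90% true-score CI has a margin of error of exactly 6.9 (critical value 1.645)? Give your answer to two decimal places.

0.75

SEM needed = half-width / z = 6.9/1.645 ≈ 4.1945
Required reliability = 1 − (SEM/SD)² = 1 − 0.2493 ≈ 0.7507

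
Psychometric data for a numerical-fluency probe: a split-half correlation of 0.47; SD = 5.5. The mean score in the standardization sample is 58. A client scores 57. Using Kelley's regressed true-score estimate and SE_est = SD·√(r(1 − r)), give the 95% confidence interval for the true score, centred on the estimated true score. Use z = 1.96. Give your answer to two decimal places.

r_full = 2·0.47 / (1 + 0.47) ≃ 0.639
Estimated true score = 0.639×57 + (1 − 0.639)×58 ≃ 57.361
SE_est = 5.500·√[r(1 − r)] ≃ 2.641
95% CI: 57.361 ± 5.176 ≃ (52.184, 62.537)

[52.18, 62.54]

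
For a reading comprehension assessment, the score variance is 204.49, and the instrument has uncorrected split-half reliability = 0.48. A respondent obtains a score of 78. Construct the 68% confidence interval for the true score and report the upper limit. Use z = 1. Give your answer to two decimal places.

86.48

SD = √204.49 ≈ 14.30000
Spearman-Brown: r = 2(0.48) / (1 + 0.48) = 0.96000 / 1.48000 ≈ 0.64865
SEM = 14.30000×√(1 − 0.64865) ≈ 8.47631
1 × SEM ≈ 8.47631
Upper limit = 78 + 8.47631 ≈ 86.47631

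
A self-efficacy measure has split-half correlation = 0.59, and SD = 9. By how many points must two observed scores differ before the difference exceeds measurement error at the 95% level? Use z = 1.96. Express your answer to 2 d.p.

Full-length reliability (Spearman-Brown) = 2(0.59)/(1+0.59) ≈ 0.742
SEM = 9.000 × √(1 − 0.742) = 9.000 × √0.258 ≈ 9.000 × 0.508 ≈ 4.570
Standard error of the difference = 4.570·√2 ≈ 6.463
Minimum reliable difference = 1.96 × SE_diff ≈ 1.96 × 6.463 ≈ 12.668

12.67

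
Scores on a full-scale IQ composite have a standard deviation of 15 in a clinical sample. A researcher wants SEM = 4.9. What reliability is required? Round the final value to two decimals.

r = 1 − (SEM / SD)² = 1 − (4.90000 / 15)² ≈ 1 − 0.10671 ≈ 0.89329

0.89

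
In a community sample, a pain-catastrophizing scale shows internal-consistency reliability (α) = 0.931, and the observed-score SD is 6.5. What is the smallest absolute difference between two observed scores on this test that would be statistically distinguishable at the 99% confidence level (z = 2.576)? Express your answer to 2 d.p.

SEM = 6.500 · √(1 − 0.931) = 6.500 · √0.069 ≈ 6.500 · 0.263 ≈ 1.707
SE_diff = √2 · SEM ≈ 2.415
Minimum reliable difference = 2.576 · SE_diff ≈ 2.576 · 2.415 ≈ 6.220

6.22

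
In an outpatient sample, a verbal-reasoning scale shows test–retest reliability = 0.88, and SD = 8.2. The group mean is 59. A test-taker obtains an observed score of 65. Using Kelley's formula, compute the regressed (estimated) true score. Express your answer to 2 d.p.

Estimated true score = 0.8800×65 + (1 − 0.8800)×59 ≈ 64.2800

64.28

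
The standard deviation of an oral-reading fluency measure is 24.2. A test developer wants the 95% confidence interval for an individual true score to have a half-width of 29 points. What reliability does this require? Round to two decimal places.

0.63

SEM needed = half-width / z = 29/1.96 ≈ 14.79592
r = 1 − (SEM / SD)² = 1 − (14.79592 / 24.2)² ≈ 1 − 0.37381 ≈ 0.62619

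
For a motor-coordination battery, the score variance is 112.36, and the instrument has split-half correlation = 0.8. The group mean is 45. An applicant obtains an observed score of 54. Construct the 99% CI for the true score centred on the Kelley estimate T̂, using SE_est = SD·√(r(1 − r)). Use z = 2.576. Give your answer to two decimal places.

[44.42, 61.58]

SD = √112.36 ≃ 10.60000
r_full = 2·0.8 / (1 + 0.8) ≃ 0.88889
Estimated true score = 0.88889×54 + (1 − 0.88889)×45 ≃ 53.00000
SE_est = SD × √(r(1 − r)) = 10.60000 × √0.09877 ≃ 10.60000 × 0.31427 ≃ 3.33126
CI = 53.00000 ± 2.576 × 3.33126 → [44.41868, 61.58132]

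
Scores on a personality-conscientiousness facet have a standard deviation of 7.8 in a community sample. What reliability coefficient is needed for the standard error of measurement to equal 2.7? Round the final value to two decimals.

0.88

r = 1 − (2.700/7.8)² ≈ 1 − 0.120 ≈ 0.880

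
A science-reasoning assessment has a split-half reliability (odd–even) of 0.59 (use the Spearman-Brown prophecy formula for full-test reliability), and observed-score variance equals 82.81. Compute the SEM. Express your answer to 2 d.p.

σ = 82.81^(1/2) = 9.1000
Spearman-Brown: r = 2(0.59) / (1 + 0.59) = 1.1800 / 1.5900 ≃ 0.7421
SEM = 9.1000*√(1 − 0.7421) ≃ 4.6210

4.62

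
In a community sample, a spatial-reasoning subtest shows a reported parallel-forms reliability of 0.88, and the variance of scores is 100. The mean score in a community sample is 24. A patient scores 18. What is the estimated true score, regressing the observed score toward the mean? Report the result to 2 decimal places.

T̂ = r·X + (1 − r)·M = 0.8800·18 + 0.1200·24 = 15.8400 + 2.8800 ≈ 18.7200

18.72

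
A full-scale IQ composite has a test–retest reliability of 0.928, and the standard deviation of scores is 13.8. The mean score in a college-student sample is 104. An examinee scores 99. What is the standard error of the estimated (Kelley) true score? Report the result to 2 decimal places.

SE_est = SD * √(r(1 − r)) = 13.800 * √0.067 ≈ 13.800 * 0.258 ≈ 3.567

3.57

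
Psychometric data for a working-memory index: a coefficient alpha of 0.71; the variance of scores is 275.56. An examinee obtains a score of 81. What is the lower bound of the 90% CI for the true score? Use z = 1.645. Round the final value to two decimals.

66.29

SD = √275.56 ≈ 16.60000
SEM = 16.60000 × √(1 − 0.71000) = 16.60000 × √0.29000 ≈ 16.60000 × 0.53852 ≈ 8.93937
Half-width = 1.645×8.93937 ≈ 14.70527
Lower bound: 81 − 14.70527 = 66.29473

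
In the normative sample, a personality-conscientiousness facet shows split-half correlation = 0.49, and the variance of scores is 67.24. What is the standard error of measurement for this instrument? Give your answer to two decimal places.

4.80

σ = 67.24^(1/2) = 8.2000
r_full = 2·0.49 / (1 + 0.49) ≈ 0.6577
The standard error of measurement is 8.2000*√(1 − 0.6577) ≈ 8.2000*0.5850 ≈ 4.7974.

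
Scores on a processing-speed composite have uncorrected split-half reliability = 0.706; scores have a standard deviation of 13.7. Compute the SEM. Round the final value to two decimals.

Spearman-Brown: r = 2(0.706) / (1 + 0.706) = 1.4120 / 1.7060 ≈ 0.8277
SEM = 13.7000 * √(1 − 0.8277) = 13.7000 * √0.1723 ≈ 13.7000 * 0.4151 ≈ 5.6873

5.69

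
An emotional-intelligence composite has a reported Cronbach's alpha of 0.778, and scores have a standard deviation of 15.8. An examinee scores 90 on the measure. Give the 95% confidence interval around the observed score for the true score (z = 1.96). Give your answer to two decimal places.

SEM = 15.800 × √(1 − 0.778) = 15.800 × √0.222 ≈ 15.800 × 0.471 ≈ 7.444
Half-width = 1.96×7.444 ≈ 14.591
CI = 90 ± 14.591 → [75.409, 104.591]

[75.41, 104.59]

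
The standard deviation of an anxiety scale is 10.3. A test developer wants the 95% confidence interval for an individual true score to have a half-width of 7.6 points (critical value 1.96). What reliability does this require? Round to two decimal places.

0.86

SEM needed = half-width / z = 7.6/1.96 ≈ 3.878
r = 1 − (3.878/10.3)² ≈ 1 − 0.142 ≈ 0.858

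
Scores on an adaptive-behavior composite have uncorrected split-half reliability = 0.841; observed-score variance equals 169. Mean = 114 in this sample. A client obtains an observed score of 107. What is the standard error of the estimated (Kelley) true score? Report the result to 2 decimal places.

3.65

σ = 169^(1/2) = 13.000
Spearman-Brown: r = 2(0.841) / (1 + 0.841) = 1.682 / 1.841 ≃ 0.914
SE_est = SD * √(r(1 − r)) = 13.000 * √0.079 ≃ 13.000 * 0.281 ≃ 3.652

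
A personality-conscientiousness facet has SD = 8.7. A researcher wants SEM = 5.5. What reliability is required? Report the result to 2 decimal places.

r = 1 − (5.5000/8.7)² ≈ 1 − 0.3997 ≈ 0.6003

0.60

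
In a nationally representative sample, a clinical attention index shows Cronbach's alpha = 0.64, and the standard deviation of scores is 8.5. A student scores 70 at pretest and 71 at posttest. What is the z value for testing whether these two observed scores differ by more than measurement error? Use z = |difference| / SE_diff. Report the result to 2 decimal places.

SEM = 8.50000 · √(1 − 0.64000) = 8.50000 · √0.36000 ≈ 8.50000 · 0.60000 ≈ 5.10000
SE_diff = SEM · √2 ≈ 5.10000 · 1.41421 ≈ 7.21249
z = 1 / 7.21249 ≈ 0.13865

0.14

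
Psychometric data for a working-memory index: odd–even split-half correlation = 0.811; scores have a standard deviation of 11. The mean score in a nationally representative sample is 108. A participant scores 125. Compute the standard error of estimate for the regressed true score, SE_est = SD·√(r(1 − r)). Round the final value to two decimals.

Full-length reliability (Spearman-Brown) = 2(0.811)/(1+0.811) ≃ 0.89564
SE_est = SD × √(r(1 − r)) = 11.00000 × √0.09347 ≃ 11.00000 × 0.30573 ≃ 3.36303

3.36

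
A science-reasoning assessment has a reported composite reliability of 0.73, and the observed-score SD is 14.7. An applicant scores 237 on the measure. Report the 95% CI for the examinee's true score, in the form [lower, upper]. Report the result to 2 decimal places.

The standard error of measurement is 14.7000×√(1 − 0.7300) ≈ 14.7000×0.5196 ≈ 7.6383.
1.96 × SEM ≈ 14.9712
Interval: (222.0288, 251.9712)

[222.03, 251.97]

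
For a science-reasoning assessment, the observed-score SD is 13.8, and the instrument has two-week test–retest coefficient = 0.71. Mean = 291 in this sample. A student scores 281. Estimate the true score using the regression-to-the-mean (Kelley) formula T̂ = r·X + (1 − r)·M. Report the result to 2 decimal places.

283.90

T̂ = 0.710(281) + 0.290(291) ≃ 283.900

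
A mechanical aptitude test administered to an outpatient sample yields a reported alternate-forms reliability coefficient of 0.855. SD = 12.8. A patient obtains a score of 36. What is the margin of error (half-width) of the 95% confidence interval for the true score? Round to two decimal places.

The standard error of measurement is 12.8000·√(1 − 0.8550) ≈ 12.8000·0.3808 ≈ 4.8741.
Half-width = 1.96·4.8741 ≈ 9.5532

9.55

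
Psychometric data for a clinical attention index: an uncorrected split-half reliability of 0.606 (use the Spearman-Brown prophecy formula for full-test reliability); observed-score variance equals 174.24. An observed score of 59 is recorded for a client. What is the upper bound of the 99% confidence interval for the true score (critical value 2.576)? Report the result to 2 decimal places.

σ = 174.24^(1/2) = 13.2000
Spearman-Brown: r = 2(0.606) / (1 + 0.606) = 1.2120 / 1.6060 ≃ 0.7547
SEM = 13.2000 · √(1 − 0.7547) = 13.2000 · √0.2453 ≃ 13.2000 · 0.4953 ≃ 6.5381
2.576 · SEM ≃ 16.8421
Upper limit = 59 + 16.8421 ≃ 75.8421

75.84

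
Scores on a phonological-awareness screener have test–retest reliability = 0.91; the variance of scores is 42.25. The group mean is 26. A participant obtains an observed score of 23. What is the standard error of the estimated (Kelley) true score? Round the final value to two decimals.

1.86

SD = √42.25 = 6.50000
SE_est = 6.50000·√(0.91000·0.09000) ≈ 1.86018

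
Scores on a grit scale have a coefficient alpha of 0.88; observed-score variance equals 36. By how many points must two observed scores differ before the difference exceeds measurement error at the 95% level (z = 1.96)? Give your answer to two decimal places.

SD = √36 = 6.0000
SEM = 6.0000×√(1 − 0.8800) ≃ 2.0785
SE_diff = SEM × √2 ≃ 2.0785 × 1.4142 ≃ 2.9394
Smallest detectable difference = 1.96×2.9394 ≃ 5.7612

5.76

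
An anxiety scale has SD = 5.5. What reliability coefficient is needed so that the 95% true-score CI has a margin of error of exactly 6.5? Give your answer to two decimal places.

0.64

SEM needed = half-width / z = 6.5/1.96 ≈ 3.316
r = 1 − (SEM / SD)² = 1 − (3.316 / 5.5)² ≈ 1 − 0.364 ≈ 0.636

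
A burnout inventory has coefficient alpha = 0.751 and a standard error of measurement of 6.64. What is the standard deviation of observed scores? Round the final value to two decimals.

SD = SEM / √(1 − r) = 6.64 / √0.24900 ≈ 6.64 / 0.49900 ≈ 13.30664

13.31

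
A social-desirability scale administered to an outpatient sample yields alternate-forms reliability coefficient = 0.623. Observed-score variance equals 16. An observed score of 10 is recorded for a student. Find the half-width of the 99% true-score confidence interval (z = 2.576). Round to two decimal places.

6.33

SD = √16 = 4.00000
SEM = 4.00000 * √(1 − 0.62300) = 4.00000 * √0.37700 ≈ 4.00000 * 0.61400 ≈ 2.45601
2.576 * SEM ≈ 6.32669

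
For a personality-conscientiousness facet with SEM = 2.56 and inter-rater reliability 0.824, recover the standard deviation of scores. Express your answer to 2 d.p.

σ = SEM·(1 − r)^(−1/2) ≃ 2.56·2.38366 ≃ 6.10216

6.10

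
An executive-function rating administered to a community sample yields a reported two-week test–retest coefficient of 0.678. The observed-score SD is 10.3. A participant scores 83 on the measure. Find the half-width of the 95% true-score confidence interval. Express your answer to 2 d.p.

11.46

The standard error of measurement is 10.3000×√(1 − 0.6780) ≈ 10.3000×0.5675 ≈ 5.8447.
Half-width = 1.96×5.8447 ≈ 11.4557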